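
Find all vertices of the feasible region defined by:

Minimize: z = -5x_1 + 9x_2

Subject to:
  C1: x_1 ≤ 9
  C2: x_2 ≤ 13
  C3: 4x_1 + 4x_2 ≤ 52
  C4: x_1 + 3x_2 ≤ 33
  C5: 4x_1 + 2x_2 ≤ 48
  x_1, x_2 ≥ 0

(0, 0), (9, 0), (9, 4), (3, 10), (0, 11)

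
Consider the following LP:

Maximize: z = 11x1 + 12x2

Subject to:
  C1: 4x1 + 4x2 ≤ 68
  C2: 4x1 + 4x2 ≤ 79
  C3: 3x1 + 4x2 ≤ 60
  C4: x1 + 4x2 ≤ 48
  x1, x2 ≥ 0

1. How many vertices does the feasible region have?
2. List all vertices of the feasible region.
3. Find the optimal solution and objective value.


1. 5
2. (0, 0), (17, 0), (8, 9), (6, 10.5), (0, 12)
3. x1 = 8, x2 = 9, z = 196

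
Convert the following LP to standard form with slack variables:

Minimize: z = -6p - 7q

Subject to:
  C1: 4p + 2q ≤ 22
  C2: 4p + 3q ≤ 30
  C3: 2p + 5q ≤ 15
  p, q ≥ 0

min z = -6p - 7q

s.t.
  4p + 2q + s1 = 22
  4p + 3q + s2 = 30
  2p + 5q + s3 = 15
  p, q, s1, s2, s3 ≥ 0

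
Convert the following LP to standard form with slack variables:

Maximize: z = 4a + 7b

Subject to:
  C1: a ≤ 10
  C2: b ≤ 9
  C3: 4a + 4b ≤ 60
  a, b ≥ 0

max z = 4a + 7b

s.t.
  a + s1 = 10
  b + s2 = 9
  4a + 4b + s3 = 60
  a, b, s1, s2, s3 ≥ 0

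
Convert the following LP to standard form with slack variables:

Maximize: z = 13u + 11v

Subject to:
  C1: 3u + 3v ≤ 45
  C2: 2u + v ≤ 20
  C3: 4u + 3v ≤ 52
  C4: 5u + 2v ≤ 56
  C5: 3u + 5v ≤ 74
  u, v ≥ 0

max z = 13u + 11v

s.t.
  3u + 3v + s1 = 45
  2u + v + s2 = 20
  4u + 3v + s3 = 52
  5u + 2v + s4 = 56
  3u + 5v + s5 = 74
  u, v, s1, s2, s3, s4, s5 ≥ 0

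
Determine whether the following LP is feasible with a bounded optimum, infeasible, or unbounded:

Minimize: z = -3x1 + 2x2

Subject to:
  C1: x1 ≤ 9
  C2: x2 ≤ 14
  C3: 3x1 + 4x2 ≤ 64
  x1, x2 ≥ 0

Feasible with a bounded optimal solution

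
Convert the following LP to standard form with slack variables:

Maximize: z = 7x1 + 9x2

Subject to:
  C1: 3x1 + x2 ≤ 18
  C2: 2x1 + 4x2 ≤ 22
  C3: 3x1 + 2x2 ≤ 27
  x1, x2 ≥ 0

max z = 7x1 + 9x2

s.t.
  3x1 + x2 + s1 = 18
  2x1 + 4x2 + s2 = 22
  3x1 + 2x2 + s3 = 27
  x1, x2, s1, s2, s3 ≥ 0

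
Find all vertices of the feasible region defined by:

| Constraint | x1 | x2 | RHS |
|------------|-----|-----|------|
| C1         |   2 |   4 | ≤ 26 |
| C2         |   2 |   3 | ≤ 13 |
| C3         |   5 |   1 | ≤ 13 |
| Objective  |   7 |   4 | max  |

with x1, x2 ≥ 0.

(0, 0), (2.6, 0), (2, 3), (0, 4.333)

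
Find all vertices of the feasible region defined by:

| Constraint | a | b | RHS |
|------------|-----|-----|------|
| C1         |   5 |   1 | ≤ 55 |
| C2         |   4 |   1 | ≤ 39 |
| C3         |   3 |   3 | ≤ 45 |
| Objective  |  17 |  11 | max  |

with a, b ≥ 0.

(0, 0), (9.75, 0), (8, 7), (0, 15)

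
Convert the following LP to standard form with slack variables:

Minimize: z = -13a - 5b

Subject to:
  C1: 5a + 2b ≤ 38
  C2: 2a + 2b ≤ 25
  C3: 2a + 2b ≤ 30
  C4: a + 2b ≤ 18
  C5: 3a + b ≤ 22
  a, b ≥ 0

min z = -13a - 5b

s.t.
  5a + 2b + s1 = 38
  2a + 2b + s2 = 25
  2a + 2b + s3 = 30
  a + 2b + s4 = 18
  3a + b + s5 = 22
  a, b, s1, s2, s3, s4, s5 ≥ 0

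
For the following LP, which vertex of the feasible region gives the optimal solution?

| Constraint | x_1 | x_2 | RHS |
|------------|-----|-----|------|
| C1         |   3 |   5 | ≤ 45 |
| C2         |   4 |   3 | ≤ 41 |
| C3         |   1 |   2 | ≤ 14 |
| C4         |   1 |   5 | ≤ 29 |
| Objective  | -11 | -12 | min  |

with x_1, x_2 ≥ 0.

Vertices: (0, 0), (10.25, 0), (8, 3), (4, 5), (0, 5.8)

Evaluate the objective at each vertex of the feasible region:
  z(0, 0) = 0
  z(10.25, 0) = -112.8
  z(8, 3) = -124  ←
  z(4, 5) = -104
  z(0, 5.8) = -69.6
The minimum is at x_1 = 8, x_2 = 3.

(8, 3)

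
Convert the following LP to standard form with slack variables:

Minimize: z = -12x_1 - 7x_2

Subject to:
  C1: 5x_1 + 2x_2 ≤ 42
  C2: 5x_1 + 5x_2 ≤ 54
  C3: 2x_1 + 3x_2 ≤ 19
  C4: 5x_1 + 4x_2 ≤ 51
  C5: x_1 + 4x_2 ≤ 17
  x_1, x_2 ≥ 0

min z = -12x_1 - 7x_2

s.t.
  5x_1 + 2x_2 + s1 = 42
  5x_1 + 5x_2 + s2 = 54
  2x_1 + 3x_2 + s3 = 19
  5x_1 + 4x_2 + s4 = 51
  x_1 + 4x_2 + s5 = 17
  x_1, x_2, s1, s2, s3, s4, s5 ≥ 0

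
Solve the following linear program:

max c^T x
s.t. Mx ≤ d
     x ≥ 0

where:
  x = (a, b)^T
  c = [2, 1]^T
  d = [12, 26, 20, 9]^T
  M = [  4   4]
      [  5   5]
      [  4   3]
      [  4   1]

Evaluate the objective at each vertex of the feasible region:
  z(0, 0) = 0
  z(2.25, 0) = 4.5
  z(2, 1) = 5  ←
  z(0, 3) = 3
The maximum is at a = 2, b = 1.

a = 2, b = 1, z = 5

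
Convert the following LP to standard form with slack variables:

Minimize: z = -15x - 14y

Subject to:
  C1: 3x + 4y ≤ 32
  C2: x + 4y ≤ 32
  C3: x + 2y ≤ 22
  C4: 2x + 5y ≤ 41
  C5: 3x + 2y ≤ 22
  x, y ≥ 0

min z = -15x - 14y

s.t.
  3x + 4y + s1 = 32
  x + 4y + s2 = 32
  x + 2y + s3 = 22
  2x + 5y + s4 = 41
  3x + 2y + s5 = 22
  x, y, s1, s2, s3, s4, s5 ≥ 0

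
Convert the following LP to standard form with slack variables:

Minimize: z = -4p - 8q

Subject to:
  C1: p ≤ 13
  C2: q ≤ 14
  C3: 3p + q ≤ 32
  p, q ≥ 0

min z = -4p - 8q

s.t.
  p + s1 = 13
  q + s2 = 14
  3p + q + s3 = 32
  p, q, s1, s2, s3 ≥ 0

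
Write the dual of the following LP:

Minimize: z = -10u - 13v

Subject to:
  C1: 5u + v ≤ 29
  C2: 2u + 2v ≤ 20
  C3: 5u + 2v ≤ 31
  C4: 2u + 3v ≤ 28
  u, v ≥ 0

Primal min cᵀx s.t. Ax ≤ b, x ≥ 0  →  Dual max −bᵀy s.t. Aᵀy ≥ −c, y ≥ 0.

Maximize: z = -29y1 - 20y2 - 31y3 - 28y4

Subject to:
  5y1 + 2y2 + 5y3 + 2y4 ≥ 10
  y1 + 2y2 + 2y3 + 3y4 ≥ 13
  y1, y2, y3, y4 ≥ 0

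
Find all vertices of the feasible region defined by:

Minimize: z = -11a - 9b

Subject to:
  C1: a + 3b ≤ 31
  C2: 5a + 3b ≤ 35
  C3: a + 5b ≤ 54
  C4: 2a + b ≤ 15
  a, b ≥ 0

(0, 0), (7, 0), (1, 10), (0, 10.33)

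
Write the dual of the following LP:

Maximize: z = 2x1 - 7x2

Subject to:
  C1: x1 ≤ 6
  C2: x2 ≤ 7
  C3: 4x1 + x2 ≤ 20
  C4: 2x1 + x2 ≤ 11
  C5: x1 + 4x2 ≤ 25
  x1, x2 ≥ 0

Primal max cᵀx s.t. Ax ≤ b, x ≥ 0  →  Dual min bᵀy s.t. Aᵀy ≥ c, y ≥ 0.

Minimize: z = 6y1 + 7y2 + 20y3 + 11y4 + 25y5

Subject to:
  y1 + 4y3 + 2y4 + y5 ≥ 2
  y2 + y3 + y4 + 4y5 ≥ -7
  y1, y2, y3, y4, y5 ≥ 0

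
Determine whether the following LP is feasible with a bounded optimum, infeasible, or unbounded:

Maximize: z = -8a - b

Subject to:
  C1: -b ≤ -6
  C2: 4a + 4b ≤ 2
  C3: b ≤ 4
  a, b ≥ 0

Infeasible (no feasible solution exists)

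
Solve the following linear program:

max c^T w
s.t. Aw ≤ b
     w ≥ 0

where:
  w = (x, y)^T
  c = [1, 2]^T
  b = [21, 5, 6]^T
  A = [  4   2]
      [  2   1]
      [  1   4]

Evaluate the objective at each vertex of the feasible region:
  z(0, 0) = 0
  z(2.5, 0) = 2.5
  z(2, 1) = 4  ←
  z(0, 1.5) = 3
The maximum is at x = 2, y = 1.

x = 2, y = 1, z = 4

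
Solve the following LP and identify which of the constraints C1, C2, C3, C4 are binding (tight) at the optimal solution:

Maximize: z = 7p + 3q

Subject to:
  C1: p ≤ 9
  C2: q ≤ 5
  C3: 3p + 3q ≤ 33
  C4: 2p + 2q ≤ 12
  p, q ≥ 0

At p = 6, q = 0, compute slack b - a·x for each constraint:
  C1: 9 − 6 = 3  (slack)
  C2: 5 − 0 = 5  (slack)
  C3: 33 − 18 = 15  (slack)
  C4: 12 − 12 = 0  (binding)

Optimal: p = 6, q = 0
Binding: C4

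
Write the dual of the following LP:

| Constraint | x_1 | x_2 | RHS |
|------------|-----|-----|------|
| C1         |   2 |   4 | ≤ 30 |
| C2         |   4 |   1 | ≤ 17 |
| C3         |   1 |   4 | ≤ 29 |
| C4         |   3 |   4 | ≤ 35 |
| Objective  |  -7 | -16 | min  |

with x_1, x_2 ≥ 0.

Primal min cᵀx s.t. Ax ≤ b, x ≥ 0  →  Dual max −bᵀy s.t. Aᵀy ≥ −c, y ≥ 0.

Maximize: z = -30y1 - 17y2 - 29y3 - 35y4

Subject to:
  2y1 + 4y2 + y3 + 3y4 ≥ 7
  4y1 + y2 + 4y3 + 4y4 ≥ 16
  y1, y2, y3, y4 ≥ 0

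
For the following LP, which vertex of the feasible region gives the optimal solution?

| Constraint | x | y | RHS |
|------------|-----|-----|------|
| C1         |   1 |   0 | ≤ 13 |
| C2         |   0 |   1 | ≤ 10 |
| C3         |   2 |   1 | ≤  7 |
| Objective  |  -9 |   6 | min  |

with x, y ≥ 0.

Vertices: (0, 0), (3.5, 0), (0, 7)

Evaluate the objective at each vertex of the feasible region:
  z(0, 0) = 0
  z(3.5, 0) = -31.5  ←
  z(0, 7) = 42
The minimum is at x = 3.5, y = 0.

(3.5, 0)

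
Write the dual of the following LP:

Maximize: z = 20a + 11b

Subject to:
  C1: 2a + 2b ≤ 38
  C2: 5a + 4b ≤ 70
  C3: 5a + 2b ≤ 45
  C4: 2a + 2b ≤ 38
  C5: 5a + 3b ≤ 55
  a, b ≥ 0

Primal max cᵀx s.t. Ax ≤ b, x ≥ 0  →  Dual min bᵀy s.t. Aᵀy ≥ c, y ≥ 0.

Minimize: z = 38y1 + 70y2 + 45y3 + 38y4 + 55y5

Subject to:
  2y1 + 5y2 + 5y3 + 2y4 + 5y5 ≥ 20
  2y1 + 4y2 + 2y3 + 2y4 + 3y5 ≥ 11
  y1, y2, y3, y4, y5 ≥ 0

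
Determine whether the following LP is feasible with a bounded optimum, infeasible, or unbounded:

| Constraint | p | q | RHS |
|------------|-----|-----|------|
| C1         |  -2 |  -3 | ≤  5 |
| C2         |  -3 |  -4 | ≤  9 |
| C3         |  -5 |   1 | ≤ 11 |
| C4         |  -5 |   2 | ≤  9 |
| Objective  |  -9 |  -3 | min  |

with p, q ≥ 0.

Unbounded (objective can decrease without bound)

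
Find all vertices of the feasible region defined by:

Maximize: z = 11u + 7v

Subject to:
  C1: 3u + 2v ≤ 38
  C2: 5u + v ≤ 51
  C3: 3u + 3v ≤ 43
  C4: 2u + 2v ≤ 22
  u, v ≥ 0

(0, 0), (10.2, 0), (10, 1), (0, 11)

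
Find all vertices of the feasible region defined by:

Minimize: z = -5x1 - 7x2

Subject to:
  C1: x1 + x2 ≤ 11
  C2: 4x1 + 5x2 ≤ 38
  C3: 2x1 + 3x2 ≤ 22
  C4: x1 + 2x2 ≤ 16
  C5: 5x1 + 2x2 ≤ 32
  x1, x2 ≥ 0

(0, 0), (6.4, 0), (4.941, 3.647), (2, 6), (0, 7.333)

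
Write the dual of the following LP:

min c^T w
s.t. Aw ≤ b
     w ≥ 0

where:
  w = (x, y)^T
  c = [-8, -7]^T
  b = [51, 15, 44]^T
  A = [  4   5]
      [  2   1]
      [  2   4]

Primal min cᵀx s.t. Ax ≤ b, x ≥ 0  →  Dual max −bᵀy s.t. Aᵀy ≥ −c, y ≥ 0.

Maximize: z = -51y1 - 15y2 - 44y3

Subject to:
  4y1 + 2y2 + 2y3 ≥ 8
  5y1 + y2 + 4y3 ≥ 7
  y1, y2, y3 ≥ 0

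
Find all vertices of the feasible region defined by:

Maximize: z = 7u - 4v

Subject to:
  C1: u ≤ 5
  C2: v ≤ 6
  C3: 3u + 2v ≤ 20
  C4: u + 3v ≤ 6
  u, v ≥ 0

(0, 0), (5, 0), (5, 0.3333), (0, 2)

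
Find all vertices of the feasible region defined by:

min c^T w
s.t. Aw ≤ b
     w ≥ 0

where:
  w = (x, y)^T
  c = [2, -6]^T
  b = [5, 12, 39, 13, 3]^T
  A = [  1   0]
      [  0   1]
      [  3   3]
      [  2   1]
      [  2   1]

(0, 0), (1.5, 0), (0, 3)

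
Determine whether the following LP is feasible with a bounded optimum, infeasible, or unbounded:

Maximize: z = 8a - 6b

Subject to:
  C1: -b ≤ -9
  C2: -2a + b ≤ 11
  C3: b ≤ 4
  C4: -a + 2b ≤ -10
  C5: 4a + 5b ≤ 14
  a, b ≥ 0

Infeasible (no feasible solution exists)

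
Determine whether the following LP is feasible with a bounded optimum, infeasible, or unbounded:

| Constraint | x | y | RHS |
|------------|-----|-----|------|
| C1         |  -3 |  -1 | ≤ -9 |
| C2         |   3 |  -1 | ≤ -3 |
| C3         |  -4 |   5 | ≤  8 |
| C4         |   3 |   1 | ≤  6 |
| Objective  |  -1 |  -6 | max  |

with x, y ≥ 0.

Infeasible (no feasible solution exists)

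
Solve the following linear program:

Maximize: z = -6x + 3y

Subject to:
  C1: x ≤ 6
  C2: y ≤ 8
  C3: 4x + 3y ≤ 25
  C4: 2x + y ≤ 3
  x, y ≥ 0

Evaluate the objective at each vertex of the feasible region:
  z(0, 0) = 0
  z(1.5, 0) = -9
  z(0, 3) = 9  ←
The maximum is at x = 0, y = 3.

x = 0, y = 3, z = 9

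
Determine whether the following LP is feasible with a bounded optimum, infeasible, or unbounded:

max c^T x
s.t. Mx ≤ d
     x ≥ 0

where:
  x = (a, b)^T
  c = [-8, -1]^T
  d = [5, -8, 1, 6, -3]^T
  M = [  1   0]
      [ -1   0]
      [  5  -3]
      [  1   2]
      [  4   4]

Infeasible (no feasible solution exists)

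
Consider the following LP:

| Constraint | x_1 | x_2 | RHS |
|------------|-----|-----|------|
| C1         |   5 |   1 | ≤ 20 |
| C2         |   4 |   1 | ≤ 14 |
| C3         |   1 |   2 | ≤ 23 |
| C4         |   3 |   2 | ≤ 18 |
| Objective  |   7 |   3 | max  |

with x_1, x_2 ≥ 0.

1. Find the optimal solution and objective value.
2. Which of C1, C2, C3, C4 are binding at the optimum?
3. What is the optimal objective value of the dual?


1. x_1 = 2, x_2 = 6, z = 32
2. C2, C4
3. 32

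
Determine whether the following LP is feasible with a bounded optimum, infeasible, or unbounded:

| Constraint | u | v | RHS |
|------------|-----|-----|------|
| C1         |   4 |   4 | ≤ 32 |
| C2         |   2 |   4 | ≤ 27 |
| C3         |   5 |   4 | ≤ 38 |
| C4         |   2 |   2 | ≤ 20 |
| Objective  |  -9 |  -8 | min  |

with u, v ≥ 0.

Feasible with a bounded optimal solution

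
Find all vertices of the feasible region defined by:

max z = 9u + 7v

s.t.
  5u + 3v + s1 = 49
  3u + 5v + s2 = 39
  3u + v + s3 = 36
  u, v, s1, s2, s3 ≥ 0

(0, 0), (9.8, 0), (8, 3), (0, 7.8)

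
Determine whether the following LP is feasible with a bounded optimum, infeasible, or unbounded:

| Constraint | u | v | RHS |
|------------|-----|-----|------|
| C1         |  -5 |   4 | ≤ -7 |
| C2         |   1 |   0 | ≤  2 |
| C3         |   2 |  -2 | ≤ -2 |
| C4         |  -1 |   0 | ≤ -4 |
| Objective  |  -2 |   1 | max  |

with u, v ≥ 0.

Infeasible (no feasible solution exists)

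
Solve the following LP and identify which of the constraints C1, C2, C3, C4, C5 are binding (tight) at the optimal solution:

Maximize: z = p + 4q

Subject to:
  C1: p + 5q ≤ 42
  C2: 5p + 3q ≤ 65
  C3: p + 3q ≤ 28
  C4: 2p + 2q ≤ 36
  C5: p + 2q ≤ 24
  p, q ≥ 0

At p = 7, q = 7, compute slack b - a·x for each constraint:
  C1: 42 − 42 = 0  (binding)
  C2: 65 − 56 = 9  (slack)
  C3: 28 − 28 = 0  (binding)
  C4: 36 − 28 = 8  (slack)
  C5: 24 − 21 = 3  (slack)

Optimal: p = 7, q = 7
Binding: C1, C3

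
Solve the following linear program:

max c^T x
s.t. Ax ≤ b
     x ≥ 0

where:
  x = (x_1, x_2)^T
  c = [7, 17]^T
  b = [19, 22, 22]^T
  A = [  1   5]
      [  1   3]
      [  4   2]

Evaluate the objective at each vertex of the feasible region:
  z(0, 0) = 0
  z(5.5, 0) = 38.5
  z(4, 3) = 79  ←
  z(0, 3.8) = 64.6
The maximum is at x_1 = 4, x_2 = 3.

x_1 = 4, x_2 = 3, z = 79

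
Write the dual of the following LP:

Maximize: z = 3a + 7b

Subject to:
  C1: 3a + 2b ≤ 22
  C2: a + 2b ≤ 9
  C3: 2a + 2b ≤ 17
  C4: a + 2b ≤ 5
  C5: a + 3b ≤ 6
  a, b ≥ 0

Primal max cᵀx s.t. Ax ≤ b, x ≥ 0  →  Dual min bᵀy s.t. Aᵀy ≥ c, y ≥ 0.

Minimize: z = 22y1 + 9y2 + 17y3 + 5y4 + 6y5

Subject to:
  3y1 + y2 + 2y3 + y4 + y5 ≥ 3
  2y1 + 2y2 + 2y3 + 2y4 + 3y5 ≥ 7
  y1, y2, y3, y4, y5 ≥ 0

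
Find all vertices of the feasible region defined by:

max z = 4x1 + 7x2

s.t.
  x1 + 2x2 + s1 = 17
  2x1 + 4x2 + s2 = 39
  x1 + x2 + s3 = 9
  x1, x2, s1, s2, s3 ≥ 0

(0, 0), (9, 0), (1, 8), (0, 8.5)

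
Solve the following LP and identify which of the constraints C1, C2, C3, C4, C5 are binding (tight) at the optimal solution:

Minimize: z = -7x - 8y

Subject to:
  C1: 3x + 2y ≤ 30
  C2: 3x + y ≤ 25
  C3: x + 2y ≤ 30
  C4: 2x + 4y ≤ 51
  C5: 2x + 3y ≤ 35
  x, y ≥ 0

At x = 4, y = 9, compute slack b - a·x for each constraint:
  C1: 30 − 30 = 0  (binding)
  C2: 25 − 21 = 4  (slack)
  C3: 30 − 22 = 8  (slack)
  C4: 51 − 44 = 7  (slack)
  C5: 35 − 35 = 0  (binding)

Optimal: x = 4, y = 9
Binding: C1, C5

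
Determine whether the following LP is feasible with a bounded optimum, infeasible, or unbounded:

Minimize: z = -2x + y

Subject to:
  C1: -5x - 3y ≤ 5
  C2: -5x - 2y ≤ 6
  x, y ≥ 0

Unbounded (objective can decrease without bound)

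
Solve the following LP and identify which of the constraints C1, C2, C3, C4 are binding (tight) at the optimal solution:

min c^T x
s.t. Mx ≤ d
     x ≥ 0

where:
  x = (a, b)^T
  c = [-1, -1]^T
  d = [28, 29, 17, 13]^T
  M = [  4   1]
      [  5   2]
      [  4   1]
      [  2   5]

At a = 4, b = 1, compute slack b - a·x for each constraint:
  C1: 28 − 17 = 11  (slack)
  C2: 29 − 22 = 7  (slack)
  C3: 17 − 17 = 0  (binding)
  C4: 13 − 13 = 0  (binding)

Optimal: a = 4, b = 1
Binding: C3, C4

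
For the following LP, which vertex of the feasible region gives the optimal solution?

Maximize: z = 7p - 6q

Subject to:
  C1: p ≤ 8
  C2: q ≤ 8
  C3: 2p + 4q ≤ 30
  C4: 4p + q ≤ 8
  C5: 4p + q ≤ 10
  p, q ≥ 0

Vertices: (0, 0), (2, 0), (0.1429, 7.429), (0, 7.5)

Evaluate the objective at each vertex of the feasible region:
  z(0, 0) = 0
  z(2, 0) = 14  ←
  z(0.1429, 7.429) = -43.57
  z(0, 7.5) = -45
The maximum is at p = 2, q = 0.

(2, 0)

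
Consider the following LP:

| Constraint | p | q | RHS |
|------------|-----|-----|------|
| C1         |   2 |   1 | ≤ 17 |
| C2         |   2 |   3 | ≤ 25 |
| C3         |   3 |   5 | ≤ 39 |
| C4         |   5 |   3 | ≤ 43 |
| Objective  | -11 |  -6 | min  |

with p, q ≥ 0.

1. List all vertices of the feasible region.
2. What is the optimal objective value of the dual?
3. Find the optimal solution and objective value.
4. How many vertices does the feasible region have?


1. (0, 0), (8.5, 0), (8, 1), (6.125, 4.125), (0, 7.8)
2. -94
3. p = 8, q = 1, z = -94
4. 5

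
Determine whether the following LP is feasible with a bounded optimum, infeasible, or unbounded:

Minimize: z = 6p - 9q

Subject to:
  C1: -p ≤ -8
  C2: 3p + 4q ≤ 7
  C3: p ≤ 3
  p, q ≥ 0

Infeasible (no feasible solution exists)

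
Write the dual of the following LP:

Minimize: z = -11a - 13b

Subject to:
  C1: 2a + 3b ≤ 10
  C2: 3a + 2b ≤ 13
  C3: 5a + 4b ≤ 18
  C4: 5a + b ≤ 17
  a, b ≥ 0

Primal min cᵀx s.t. Ax ≤ b, x ≥ 0  →  Dual max −bᵀy s.t. Aᵀy ≥ −c, y ≥ 0.

Maximize: z = -10y1 - 13y2 - 18y3 - 17y4

Subject to:
  2y1 + 3y2 + 5y3 + 5y4 ≥ 11
  3y1 + 2y2 + 4y3 + y4 ≥ 13
  y1, y2, y3, y4 ≥ 0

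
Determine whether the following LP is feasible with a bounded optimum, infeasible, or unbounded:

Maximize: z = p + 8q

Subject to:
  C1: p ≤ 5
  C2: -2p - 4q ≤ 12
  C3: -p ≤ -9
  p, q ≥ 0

Infeasible (no feasible solution exists)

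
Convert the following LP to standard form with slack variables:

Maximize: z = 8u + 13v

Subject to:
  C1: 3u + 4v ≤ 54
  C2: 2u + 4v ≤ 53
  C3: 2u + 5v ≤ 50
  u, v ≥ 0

max z = 8u + 13v

s.t.
  3u + 4v + s1 = 54
  2u + 4v + s2 = 53
  2u + 5v + s3 = 50
  u, v, s1, s2, s3 ≥ 0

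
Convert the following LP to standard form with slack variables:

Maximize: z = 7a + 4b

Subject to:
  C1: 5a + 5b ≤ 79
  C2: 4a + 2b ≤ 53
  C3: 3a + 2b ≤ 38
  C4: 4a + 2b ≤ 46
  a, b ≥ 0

max z = 7a + 4b

s.t.
  5a + 5b + s1 = 79
  4a + 2b + s2 = 53
  3a + 2b + s3 = 38
  4a + 2b + s4 = 46
  a, b, s1, s2, s3, s4 ≥ 0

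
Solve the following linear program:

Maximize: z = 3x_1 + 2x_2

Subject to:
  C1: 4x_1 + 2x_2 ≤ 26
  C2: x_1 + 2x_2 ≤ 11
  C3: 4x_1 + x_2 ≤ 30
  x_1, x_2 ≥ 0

Evaluate the objective at each vertex of the feasible region:
  z(0, 0) = 0
  z(6.5, 0) = 19.5
  z(5, 3) = 21  ←
  z(0, 5.5) = 11
The maximum is at x_1 = 5, x_2 = 3.

x_1 = 5, x_2 = 3, z = 21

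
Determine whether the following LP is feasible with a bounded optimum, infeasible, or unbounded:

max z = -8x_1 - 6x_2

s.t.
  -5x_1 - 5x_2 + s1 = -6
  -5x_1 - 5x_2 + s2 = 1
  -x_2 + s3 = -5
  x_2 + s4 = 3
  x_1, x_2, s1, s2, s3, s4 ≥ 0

Infeasible (no feasible solution exists)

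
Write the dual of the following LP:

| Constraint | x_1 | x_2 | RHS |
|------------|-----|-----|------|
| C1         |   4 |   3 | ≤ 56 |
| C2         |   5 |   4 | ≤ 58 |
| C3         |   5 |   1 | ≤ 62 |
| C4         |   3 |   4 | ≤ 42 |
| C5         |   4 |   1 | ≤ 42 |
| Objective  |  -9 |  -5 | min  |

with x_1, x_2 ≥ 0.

Primal min cᵀx s.t. Ax ≤ b, x ≥ 0  →  Dual max −bᵀy s.t. Aᵀy ≥ −c, y ≥ 0.

Maximize: z = -56y1 - 58y2 - 62y3 - 42y4 - 42y5

Subject to:
  4y1 + 5y2 + 5y3 + 3y4 + 4y5 ≥ 9
  3y1 + 4y2 + y3 + 4y4 + y5 ≥ 5
  y1, y2, y3, y4, y5 ≥ 0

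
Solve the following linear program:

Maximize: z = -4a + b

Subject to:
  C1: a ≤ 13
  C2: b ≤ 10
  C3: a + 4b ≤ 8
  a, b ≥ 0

Evaluate the objective at each vertex of the feasible region:
  z(0, 0) = 0
  z(8, 0) = -32
  z(0, 2) = 2  ←
The maximum is at a = 0, b = 2.

a = 0, b = 2, z = 2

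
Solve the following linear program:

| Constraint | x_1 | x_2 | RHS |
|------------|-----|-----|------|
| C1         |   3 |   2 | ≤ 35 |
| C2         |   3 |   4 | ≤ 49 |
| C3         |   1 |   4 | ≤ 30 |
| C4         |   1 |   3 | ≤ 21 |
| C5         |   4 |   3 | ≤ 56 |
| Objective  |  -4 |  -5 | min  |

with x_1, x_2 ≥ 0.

Evaluate the objective at each vertex of the feasible region:
  z(0, 0) = 0
  z(11.67, 0) = -46.67
  z(9, 4) = -56  ←
  z(0, 7) = -35
The minimum is at x_1 = 9, x_2 = 4.

x_1 = 9, x_2 = 4, z = -56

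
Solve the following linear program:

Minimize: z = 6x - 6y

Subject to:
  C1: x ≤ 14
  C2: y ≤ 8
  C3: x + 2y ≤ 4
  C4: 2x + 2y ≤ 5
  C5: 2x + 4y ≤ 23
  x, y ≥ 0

Evaluate the objective at each vertex of the feasible region:
  z(0, 0) = 0
  z(2.5, 0) = 15
  z(1, 1.5) = -3
  z(0, 2) = -12  ←
The minimum is at x = 0, y = 2.

x = 0, y = 2, z = -12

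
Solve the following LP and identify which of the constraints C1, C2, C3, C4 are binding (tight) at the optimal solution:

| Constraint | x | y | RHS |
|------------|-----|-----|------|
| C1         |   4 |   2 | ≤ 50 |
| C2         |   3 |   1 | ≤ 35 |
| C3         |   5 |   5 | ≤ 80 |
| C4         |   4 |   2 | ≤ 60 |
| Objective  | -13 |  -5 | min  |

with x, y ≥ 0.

At x = 10, y = 5, compute slack b - a·x for each constraint:
  C1: 50 − 50 = 0  (binding)
  C2: 35 − 35 = 0  (binding)
  C3: 80 − 75 = 5  (slack)
  C4: 60 − 50 = 10  (slack)

Optimal: x = 10, y = 5
Binding: C1, C2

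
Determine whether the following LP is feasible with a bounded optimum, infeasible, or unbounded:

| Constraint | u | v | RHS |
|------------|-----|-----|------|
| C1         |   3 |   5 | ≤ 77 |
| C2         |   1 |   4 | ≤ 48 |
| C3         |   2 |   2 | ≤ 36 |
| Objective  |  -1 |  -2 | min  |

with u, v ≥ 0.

Feasible with a bounded optimal solution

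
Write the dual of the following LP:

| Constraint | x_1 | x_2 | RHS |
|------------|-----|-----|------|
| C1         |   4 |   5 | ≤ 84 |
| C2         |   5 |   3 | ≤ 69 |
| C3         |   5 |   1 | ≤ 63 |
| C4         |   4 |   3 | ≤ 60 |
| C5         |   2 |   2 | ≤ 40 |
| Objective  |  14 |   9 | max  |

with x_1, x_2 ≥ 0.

Primal max cᵀx s.t. Ax ≤ b, x ≥ 0  →  Dual min bᵀy s.t. Aᵀy ≥ c, y ≥ 0.

Minimize: z = 84y1 + 69y2 + 63y3 + 60y4 + 40y5

Subject to:
  4y1 + 5y2 + 5y3 + 4y4 + 2y5 ≥ 14
  5y1 + 3y2 + y3 + 3y4 + 2y5 ≥ 9
  y1, y2, y3, y4, y5 ≥ 0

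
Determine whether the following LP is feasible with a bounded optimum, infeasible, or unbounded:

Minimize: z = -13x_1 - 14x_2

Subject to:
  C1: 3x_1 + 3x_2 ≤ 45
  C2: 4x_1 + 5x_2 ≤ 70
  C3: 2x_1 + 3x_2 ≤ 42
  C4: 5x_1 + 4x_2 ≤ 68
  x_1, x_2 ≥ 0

Feasible with a bounded optimal solution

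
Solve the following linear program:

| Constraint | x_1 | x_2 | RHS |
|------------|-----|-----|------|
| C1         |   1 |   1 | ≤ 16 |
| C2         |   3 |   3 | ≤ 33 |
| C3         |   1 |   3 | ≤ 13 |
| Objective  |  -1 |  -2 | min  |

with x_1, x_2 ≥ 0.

Evaluate the objective at each vertex of the feasible region:
  z(0, 0) = 0
  z(11, 0) = -11
  z(10, 1) = -12  ←
  z(0, 4.333) = -8.667
The minimum is at x_1 = 10, x_2 = 1.

x_1 = 10, x_2 = 1, z = -12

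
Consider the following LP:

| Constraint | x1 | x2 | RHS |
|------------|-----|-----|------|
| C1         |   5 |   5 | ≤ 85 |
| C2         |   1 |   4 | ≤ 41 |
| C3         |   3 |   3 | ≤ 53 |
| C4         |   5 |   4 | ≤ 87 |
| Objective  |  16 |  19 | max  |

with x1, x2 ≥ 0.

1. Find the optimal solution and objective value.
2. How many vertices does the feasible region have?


1. x1 = 9, x2 = 8, z = 296
2. 4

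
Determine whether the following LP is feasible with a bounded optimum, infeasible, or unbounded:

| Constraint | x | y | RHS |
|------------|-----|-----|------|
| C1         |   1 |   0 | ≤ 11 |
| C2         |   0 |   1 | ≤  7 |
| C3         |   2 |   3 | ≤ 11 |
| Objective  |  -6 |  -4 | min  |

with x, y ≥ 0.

Feasible with a bounded optimal solution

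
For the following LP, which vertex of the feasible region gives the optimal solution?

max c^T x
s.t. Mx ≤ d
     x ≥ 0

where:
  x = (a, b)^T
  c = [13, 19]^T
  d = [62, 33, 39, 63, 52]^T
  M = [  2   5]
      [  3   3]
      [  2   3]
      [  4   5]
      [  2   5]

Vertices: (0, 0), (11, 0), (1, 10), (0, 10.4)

Evaluate the objective at each vertex of the feasible region:
  z(0, 0) = 0
  z(11, 0) = 143
  z(1, 10) = 203  ←
  z(0, 10.4) = 197.6
The maximum is at a = 1, b = 10.

(1, 10)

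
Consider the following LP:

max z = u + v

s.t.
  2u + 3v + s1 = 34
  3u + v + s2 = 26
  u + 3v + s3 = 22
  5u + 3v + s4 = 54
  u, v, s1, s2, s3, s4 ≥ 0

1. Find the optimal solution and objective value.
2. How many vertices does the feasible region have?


1. u = 7, v = 5, z = 12
2. 4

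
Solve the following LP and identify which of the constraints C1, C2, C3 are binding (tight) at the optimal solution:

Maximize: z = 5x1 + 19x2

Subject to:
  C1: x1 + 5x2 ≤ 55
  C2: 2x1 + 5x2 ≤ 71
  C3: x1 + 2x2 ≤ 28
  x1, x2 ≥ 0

At x1 = 10, x2 = 9, compute slack b - a·x for each constraint:
  C1: 55 − 55 = 0  (binding)
  C2: 71 − 65 = 6  (slack)
  C3: 28 − 28 = 0  (binding)

Optimal: x1 = 10, x2 = 9
Binding: C1, C3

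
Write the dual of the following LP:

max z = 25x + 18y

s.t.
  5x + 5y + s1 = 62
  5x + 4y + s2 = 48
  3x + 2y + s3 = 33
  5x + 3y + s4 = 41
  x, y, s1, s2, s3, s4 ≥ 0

Primal max cᵀx s.t. Ax ≤ b, x ≥ 0  →  Dual min bᵀy s.t. Aᵀy ≥ c, y ≥ 0.

Minimize: z = 62y1 + 48y2 + 33y3 + 41y4

Subject to:
  5y1 + 5y2 + 3y3 + 5y4 ≥ 25
  5y1 + 4y2 + 2y3 + 3y4 ≥ 18
  y1, y2, y3, y4 ≥ 0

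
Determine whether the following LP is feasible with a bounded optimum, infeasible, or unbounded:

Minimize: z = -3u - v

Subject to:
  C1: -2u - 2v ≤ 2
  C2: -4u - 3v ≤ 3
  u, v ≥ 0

Unbounded (objective can decrease without bound)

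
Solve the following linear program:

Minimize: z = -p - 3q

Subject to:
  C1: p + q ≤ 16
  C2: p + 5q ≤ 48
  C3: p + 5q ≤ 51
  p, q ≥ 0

Evaluate the objective at each vertex of the feasible region:
  z(0, 0) = 0
  z(16, 0) = -16
  z(8, 8) = -32  ←
  z(0, 9.6) = -28.8
The minimum is at p = 8, q = 8.

p = 8, q = 8, z = -32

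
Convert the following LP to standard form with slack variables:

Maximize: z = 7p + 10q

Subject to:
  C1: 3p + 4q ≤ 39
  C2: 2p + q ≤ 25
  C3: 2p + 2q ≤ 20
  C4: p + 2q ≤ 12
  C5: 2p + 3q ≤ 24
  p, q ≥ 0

max z = 7p + 10q

s.t.
  3p + 4q + s1 = 39
  2p + q + s2 = 25
  2p + 2q + s3 = 20
  p + 2q + s4 = 12
  2p + 3q + s5 = 24
  p, q, s1, s2, s3, s4, s5 ≥ 0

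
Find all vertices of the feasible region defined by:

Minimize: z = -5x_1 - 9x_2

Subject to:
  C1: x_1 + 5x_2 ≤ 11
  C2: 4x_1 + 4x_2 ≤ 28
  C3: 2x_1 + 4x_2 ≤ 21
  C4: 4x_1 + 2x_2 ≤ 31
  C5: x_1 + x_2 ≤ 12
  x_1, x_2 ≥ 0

(0, 0), (7, 0), (6, 1), (0, 2.2)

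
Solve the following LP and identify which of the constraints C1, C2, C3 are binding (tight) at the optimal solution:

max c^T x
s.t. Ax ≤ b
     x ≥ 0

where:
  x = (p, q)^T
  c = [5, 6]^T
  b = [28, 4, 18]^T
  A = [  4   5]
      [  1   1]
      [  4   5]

At p = 2, q = 2, compute slack b - a·x for each constraint:
  C1: 28 − 18 = 10  (slack)
  C2: 4 − 4 = 0  (binding)
  C3: 18 − 18 = 0  (binding)

Optimal: p = 2, q = 2
Binding: C2, C3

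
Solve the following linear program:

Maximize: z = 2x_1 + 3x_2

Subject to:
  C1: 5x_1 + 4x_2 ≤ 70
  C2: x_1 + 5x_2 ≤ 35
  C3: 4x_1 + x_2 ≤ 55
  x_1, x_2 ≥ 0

Evaluate the objective at each vertex of the feasible region:
  z(0, 0) = 0
  z(13.75, 0) = 27.5
  z(13.64, 0.4545) = 28.64
  z(10, 5) = 35  ←
  z(0, 7) = 21
The maximum is at x_1 = 10, x_2 = 5.

x_1 = 10, x_2 = 5, z = 35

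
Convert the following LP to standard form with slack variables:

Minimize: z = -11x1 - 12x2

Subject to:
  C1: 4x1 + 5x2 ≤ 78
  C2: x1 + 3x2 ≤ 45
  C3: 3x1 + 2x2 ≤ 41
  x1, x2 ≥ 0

min z = -11x1 - 12x2

s.t.
  4x1 + 5x2 + s1 = 78
  x1 + 3x2 + s2 = 45
  3x1 + 2x2 + s3 = 41
  x1, x2, s1, s2, s3 ≥ 0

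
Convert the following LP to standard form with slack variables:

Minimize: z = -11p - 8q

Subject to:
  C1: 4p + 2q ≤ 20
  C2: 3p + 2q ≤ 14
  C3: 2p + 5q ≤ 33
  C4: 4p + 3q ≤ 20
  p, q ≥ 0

min z = -11p - 8q

s.t.
  4p + 2q + s1 = 20
  3p + 2q + s2 = 14
  2p + 5q + s3 = 33
  4p + 3q + s4 = 20
  p, q, s1, s2, s3, s4 ≥ 0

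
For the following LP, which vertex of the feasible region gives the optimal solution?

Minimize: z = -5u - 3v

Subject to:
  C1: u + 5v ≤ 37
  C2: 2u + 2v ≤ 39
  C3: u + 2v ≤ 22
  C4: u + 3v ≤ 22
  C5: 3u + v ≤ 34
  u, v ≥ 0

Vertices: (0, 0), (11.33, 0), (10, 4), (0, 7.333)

Evaluate the objective at each vertex of the feasible region:
  z(0, 0) = 0
  z(11.33, 0) = -56.67
  z(10, 4) = -62  ←
  z(0, 7.333) = -22
The minimum is at u = 10, v = 4.

(10, 4)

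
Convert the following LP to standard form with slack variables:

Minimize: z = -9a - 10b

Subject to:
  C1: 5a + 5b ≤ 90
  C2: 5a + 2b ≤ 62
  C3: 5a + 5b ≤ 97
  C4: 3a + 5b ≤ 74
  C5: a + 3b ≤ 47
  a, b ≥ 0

min z = -9a - 10b

s.t.
  5a + 5b + s1 = 90
  5a + 2b + s2 = 62
  5a + 5b + s3 = 97
  3a + 5b + s4 = 74
  a + 3b + s5 = 47
  a, b, s1, s2, s3, s4, s5 ≥ 0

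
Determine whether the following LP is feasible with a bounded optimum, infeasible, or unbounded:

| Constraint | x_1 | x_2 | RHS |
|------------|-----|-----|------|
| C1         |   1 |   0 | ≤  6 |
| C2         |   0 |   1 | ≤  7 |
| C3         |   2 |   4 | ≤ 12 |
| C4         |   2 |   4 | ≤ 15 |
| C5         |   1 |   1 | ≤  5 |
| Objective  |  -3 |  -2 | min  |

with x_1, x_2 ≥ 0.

Feasible with a bounded optimal solution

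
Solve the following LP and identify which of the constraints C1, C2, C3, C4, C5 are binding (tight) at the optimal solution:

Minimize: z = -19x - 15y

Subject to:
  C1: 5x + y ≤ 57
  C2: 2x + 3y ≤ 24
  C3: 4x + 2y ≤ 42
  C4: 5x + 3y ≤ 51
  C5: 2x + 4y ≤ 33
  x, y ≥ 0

At x = 9, y = 2, compute slack b - a·x for each constraint:
  C1: 57 − 47 = 10  (slack)
  C2: 24 − 24 = 0  (binding)
  C3: 42 − 40 = 2  (slack)
  C4: 51 − 51 = 0  (binding)
  C5: 33 − 26 = 7  (slack)

Optimal: x = 9, y = 2
Binding: C2, C4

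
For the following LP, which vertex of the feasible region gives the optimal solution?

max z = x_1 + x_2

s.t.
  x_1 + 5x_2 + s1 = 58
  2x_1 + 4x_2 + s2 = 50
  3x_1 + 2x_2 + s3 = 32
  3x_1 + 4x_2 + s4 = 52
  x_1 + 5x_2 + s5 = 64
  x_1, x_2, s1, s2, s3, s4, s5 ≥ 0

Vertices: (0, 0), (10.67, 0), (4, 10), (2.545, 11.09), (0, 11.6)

Evaluate the objective at each vertex of the feasible region:
  z(0, 0) = 0
  z(10.67, 0) = 10.67
  z(4, 10) = 14  ←
  z(2.545, 11.09) = 13.64
  z(0, 11.6) = 11.6
The maximum is at x_1 = 4, x_2 = 10.

(4, 10)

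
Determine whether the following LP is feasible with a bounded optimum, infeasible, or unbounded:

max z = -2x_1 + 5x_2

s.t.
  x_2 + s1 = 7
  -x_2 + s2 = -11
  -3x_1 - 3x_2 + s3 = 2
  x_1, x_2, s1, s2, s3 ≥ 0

Infeasible (no feasible solution exists)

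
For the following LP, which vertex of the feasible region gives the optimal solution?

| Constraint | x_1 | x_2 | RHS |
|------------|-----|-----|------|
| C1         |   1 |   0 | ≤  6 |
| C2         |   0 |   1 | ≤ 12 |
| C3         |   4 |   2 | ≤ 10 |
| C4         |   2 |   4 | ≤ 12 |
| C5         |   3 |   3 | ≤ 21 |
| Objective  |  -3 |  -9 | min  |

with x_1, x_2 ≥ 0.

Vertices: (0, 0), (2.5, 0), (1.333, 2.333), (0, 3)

Evaluate the objective at each vertex of the feasible region:
  z(0, 0) = 0
  z(2.5, 0) = -7.5
  z(1.333, 2.333) = -25
  z(0, 3) = -27  ←
The minimum is at x_1 = 0, x_2 = 3.

(0, 3)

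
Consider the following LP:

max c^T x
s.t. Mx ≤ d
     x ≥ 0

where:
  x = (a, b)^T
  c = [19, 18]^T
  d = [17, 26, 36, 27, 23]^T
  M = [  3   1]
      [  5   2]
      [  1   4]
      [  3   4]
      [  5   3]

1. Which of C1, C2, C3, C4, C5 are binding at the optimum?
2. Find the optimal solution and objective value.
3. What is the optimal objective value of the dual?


1. C4, C5
2. a = 1, b = 6, z = 127
3. 127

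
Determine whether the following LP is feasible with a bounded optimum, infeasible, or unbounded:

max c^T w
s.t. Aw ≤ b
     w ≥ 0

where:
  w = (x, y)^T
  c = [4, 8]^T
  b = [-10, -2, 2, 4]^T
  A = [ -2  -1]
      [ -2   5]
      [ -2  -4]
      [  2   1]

Infeasible (no feasible solution exists)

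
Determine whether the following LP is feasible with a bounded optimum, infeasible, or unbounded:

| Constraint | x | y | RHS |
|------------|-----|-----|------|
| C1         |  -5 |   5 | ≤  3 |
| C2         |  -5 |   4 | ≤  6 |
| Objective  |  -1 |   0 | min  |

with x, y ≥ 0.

Unbounded (objective can decrease without bound)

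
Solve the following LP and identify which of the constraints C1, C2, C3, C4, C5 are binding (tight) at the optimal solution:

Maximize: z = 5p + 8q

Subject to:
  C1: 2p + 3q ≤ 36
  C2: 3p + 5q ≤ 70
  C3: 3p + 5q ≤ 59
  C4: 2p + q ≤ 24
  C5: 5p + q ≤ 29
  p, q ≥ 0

At p = 3, q = 10, compute slack b - a·x for each constraint:
  C1: 36 − 36 = 0  (binding)
  C2: 70 − 59 = 11  (slack)
  C3: 59 − 59 = 0  (binding)
  C4: 24 − 16 = 8  (slack)
  C5: 29 − 25 = 4  (slack)

Optimal: p = 3, q = 10
Binding: C1, C3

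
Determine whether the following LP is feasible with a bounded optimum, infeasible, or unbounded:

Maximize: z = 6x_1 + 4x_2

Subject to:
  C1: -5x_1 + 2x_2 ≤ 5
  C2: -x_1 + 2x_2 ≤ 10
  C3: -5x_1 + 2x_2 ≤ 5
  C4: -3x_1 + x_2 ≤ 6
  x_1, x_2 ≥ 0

Unbounded (objective can increase without bound)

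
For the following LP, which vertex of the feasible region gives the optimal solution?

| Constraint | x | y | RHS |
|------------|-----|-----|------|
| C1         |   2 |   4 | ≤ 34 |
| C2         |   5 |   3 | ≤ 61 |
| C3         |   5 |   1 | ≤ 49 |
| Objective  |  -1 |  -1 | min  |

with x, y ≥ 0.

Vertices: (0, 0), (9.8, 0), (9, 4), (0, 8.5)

Evaluate the objective at each vertex of the feasible region:
  z(0, 0) = 0
  z(9.8, 0) = -9.8
  z(9, 4) = -13  ←
  z(0, 8.5) = -8.5
The minimum is at x = 9, y = 4.

(9, 4)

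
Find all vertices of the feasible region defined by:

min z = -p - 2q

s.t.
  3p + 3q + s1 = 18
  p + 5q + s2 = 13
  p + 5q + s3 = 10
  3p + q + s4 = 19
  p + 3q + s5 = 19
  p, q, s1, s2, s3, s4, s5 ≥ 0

(0, 0), (6, 0), (5, 1), (0, 2)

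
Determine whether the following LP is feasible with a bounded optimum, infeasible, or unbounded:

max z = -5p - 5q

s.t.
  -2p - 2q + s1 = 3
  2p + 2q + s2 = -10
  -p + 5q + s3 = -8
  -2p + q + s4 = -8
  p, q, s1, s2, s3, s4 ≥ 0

Infeasible (no feasible solution exists)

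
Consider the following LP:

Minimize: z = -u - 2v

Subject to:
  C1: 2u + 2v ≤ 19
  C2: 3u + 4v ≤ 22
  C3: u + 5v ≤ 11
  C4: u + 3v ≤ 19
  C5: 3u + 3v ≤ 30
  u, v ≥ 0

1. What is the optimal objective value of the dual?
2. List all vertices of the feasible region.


1. -8
2. (0, 0), (7.333, 0), (6, 1), (0, 2.2)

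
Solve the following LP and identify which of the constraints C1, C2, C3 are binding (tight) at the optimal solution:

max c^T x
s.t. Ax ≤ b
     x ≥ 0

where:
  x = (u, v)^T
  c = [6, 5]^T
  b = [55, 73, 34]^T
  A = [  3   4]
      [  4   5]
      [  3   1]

At u = 9, v = 7, compute slack b - a·x for each constraint:
  C1: 55 − 55 = 0  (binding)
  C2: 73 − 71 = 2  (slack)
  C3: 34 − 34 = 0  (binding)

Optimal: u = 9, v = 7
Binding: C1, C3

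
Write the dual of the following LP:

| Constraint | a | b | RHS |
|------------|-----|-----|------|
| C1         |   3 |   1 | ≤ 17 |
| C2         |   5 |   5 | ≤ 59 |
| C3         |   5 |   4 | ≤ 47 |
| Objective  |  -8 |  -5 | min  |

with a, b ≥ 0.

Primal min cᵀx s.t. Ax ≤ b, x ≥ 0  →  Dual max −bᵀy s.t. Aᵀy ≥ −c, y ≥ 0.

Maximize: z = -17y1 - 59y2 - 47y3

Subject to:
  3y1 + 5y2 + 5y3 ≥ 8
  y1 + 5y2 + 4y3 ≥ 5
  y1, y2, y3 ≥ 0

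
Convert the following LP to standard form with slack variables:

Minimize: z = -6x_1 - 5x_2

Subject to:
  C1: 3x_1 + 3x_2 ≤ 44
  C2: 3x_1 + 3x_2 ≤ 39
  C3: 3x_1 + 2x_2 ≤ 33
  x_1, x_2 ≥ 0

min z = -6x_1 - 5x_2

s.t.
  3x_1 + 3x_2 + s1 = 44
  3x_1 + 3x_2 + s2 = 39
  3x_1 + 2x_2 + s3 = 33
  x_1, x_2, s1, s2, s3 ≥ 0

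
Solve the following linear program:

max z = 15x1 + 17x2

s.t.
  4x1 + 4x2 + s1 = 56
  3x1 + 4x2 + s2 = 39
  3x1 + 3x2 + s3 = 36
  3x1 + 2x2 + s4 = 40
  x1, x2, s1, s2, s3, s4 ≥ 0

Evaluate the objective at each vertex of the feasible region:
  z(0, 0) = 0
  z(12, 0) = 180
  z(9, 3) = 186  ←
  z(0, 9.75) = 165.8
The maximum is at x1 = 9, x2 = 3.

x1 = 9, x2 = 3, z = 186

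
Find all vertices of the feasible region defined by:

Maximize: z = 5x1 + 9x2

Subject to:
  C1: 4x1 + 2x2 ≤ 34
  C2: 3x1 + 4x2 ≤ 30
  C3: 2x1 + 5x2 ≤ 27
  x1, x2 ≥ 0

(0, 0), (8.5, 0), (7.6, 1.8), (6, 3), (0, 5.4)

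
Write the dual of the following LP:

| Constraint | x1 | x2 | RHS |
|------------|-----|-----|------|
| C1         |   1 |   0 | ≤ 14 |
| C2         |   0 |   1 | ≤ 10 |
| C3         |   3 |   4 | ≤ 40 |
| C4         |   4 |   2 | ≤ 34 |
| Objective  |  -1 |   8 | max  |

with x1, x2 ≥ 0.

Primal max cᵀx s.t. Ax ≤ b, x ≥ 0  →  Dual min bᵀy s.t. Aᵀy ≥ c, y ≥ 0.

Minimize: z = 14y1 + 10y2 + 40y3 + 34y4

Subject to:
  y1 + 3y3 + 4y4 ≥ -1
  y2 + 4y3 + 2y4 ≥ 8
  y1, y2, y3, y4 ≥ 0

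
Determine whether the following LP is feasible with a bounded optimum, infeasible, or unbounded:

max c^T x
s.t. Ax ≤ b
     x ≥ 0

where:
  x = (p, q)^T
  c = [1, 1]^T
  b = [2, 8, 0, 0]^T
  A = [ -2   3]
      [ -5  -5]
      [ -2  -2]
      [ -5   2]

Unbounded (objective can increase without bound)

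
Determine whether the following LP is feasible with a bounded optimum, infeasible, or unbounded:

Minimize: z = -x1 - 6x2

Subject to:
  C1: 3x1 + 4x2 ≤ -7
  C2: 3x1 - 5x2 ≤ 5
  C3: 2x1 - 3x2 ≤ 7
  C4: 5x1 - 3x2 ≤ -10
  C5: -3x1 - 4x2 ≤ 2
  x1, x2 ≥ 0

Infeasible (no feasible solution exists)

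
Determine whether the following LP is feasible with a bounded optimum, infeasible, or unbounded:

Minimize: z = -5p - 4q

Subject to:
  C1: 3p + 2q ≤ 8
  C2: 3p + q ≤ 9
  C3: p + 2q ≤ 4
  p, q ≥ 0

Feasible with a bounded optimal solution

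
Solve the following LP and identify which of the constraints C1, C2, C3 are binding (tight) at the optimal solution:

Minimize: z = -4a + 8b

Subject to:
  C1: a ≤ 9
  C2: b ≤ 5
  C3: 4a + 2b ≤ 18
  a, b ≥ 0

At a = 4.5, b = 0, compute slack b - a·x for each constraint:
  C1: 9 − 4.5 = 4.5  (slack)
  C2: 5 − 0 = 5  (slack)
  C3: 18 − 18 = 0  (binding)

Optimal: a = 4.5, b = 0
Binding: C3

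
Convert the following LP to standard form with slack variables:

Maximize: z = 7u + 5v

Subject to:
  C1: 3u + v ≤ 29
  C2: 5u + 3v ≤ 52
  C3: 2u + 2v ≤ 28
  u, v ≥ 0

max z = 7u + 5v

s.t.
  3u + v + s1 = 29
  5u + 3v + s2 = 52
  2u + 2v + s3 = 28
  u, v, s1, s2, s3 ≥ 0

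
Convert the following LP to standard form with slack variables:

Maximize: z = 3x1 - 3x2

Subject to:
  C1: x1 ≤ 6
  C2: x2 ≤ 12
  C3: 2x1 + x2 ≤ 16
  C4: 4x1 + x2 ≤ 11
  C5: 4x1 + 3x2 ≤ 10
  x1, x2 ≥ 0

max z = 3x1 - 3x2

s.t.
  x1 + s1 = 6
  x2 + s2 = 12
  2x1 + x2 + s3 = 16
  4x1 + x2 + s4 = 11
  4x1 + 3x2 + s5 = 10
  x1, x2, s1, s2, s3, s4, s5 ≥ 0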